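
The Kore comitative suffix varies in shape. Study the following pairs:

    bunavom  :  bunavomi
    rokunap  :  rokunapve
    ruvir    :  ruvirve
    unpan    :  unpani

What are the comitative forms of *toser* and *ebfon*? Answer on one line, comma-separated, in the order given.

The pattern is nasality of the final consonant: -i when the stem ends in a nasal (*bunavom*, *unpan*); -ve when the stem ends in a non-nasal consonant (*rokunap*, *ruvir*).
*toser*: final consonant = /r/, non-nasal → -ve → *toserve*.
*ebfon*: final consonant = /n/, a nasal → -i → *ebfoni*.

toserve, ebfoni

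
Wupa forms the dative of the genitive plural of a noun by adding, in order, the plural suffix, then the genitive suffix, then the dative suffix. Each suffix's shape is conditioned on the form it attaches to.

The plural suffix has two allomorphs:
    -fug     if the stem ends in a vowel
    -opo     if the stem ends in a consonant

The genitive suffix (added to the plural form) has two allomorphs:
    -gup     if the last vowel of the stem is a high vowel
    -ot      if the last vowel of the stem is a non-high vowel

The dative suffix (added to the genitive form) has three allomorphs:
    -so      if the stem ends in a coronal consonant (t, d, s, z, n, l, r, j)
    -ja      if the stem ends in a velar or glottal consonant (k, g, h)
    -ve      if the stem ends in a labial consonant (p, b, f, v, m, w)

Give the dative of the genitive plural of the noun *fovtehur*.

fovtehuropootso

*fovtehur* — final sound /r/ (a consonant) → -opo → *fovtehuropo*.
Since the last vowel of the plural form *fovtehuropo* is /o/ (a non-high vowel), it takes -ot, giving *fovtehuropoot*.
Since the final consonant of the genitive form *fovtehuropoot* is /t/ (coronal), it takes -so, giving *fovtehuropootso*.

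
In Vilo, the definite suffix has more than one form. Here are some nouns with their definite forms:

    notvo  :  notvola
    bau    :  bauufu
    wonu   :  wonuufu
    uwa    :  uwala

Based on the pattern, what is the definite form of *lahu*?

lahuufu

The alternation tracks the last vowel of the stem — -ufu when the last vowel of the stem is a high vowel (*bau*, *wonu*); -la when the last vowel of the stem is a non-high vowel (*notvo*, *uwa*).
Since the last vowel of *lahu* is /u/ (a high vowel), it takes -ufu, giving *lahuufu*.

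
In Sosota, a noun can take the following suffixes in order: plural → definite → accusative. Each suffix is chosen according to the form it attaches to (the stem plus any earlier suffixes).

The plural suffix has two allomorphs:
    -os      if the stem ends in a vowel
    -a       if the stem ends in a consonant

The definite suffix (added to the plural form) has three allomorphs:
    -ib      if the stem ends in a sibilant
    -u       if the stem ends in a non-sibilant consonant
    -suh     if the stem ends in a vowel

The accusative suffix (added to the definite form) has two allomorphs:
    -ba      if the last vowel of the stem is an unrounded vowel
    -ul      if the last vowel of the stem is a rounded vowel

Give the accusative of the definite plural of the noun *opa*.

The final sound of *opa* is /a/, which is a vowel, so the plural suffix is -os, giving *opaos*.
Since the final sound of the plural form *opaos* is /s/ (a sibilant), it takes -ib, giving *opaosib*.
The definite form *opaosib*: last vowel = /i/, an unrounded vowel → -ba → *opaosibba*.

opaosibba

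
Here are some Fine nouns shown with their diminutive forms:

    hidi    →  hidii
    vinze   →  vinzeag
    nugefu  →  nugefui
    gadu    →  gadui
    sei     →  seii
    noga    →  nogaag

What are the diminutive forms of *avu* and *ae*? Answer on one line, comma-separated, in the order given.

avui, aeag

The pattern is height harmony: -i when the last vowel of the stem is a high vowel (*hidi*, *nugefu*, *gadu*, *sei*); -ag when the last vowel of the stem is a non-high vowel (*vinze*, *noga*).
The last vowel of *avu* is /u/, which is a high vowel, so the suffix is -i, giving *avui*.
*ae* — last vowel /e/ (a non-high vowel) → -ag → *aeag*.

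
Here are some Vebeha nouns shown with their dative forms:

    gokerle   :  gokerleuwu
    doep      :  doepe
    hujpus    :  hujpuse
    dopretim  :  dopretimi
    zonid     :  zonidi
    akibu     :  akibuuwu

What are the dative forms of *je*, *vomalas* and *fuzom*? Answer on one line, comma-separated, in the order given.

The suffix is conditioned by the final sound: -e when the stem ends in a voiceless consonant (*doep*, *hujpus*); -i when the stem ends in a voiced consonant (*dopretim*, *zonid*); -uwu when the stem ends in a vowel (*gokerle*, *akibu*).
*je* — final sound /e/ (a vowel) → -uwu → *jeuwu*.
*vomalas*: final sound = /s/, a voiceless consonant → -e → *vomalase*.
*fuzom* — final sound /m/ (a voiced consonant) → -i → *fuzomi*.

jeuwu, vomalase, fuzomi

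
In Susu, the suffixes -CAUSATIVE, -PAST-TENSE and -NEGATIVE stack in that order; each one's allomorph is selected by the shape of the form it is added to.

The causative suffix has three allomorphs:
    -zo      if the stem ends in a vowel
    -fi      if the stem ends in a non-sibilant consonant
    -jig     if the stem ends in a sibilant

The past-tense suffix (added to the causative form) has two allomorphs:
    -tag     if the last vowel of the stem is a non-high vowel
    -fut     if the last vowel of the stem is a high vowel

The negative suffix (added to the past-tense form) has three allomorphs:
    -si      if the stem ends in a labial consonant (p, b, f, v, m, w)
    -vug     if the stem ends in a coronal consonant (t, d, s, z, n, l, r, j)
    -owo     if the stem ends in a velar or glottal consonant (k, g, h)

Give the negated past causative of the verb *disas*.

disasjigfutvug

*disas* — final sound /s/ (a sibilant) → -jig → *disasjig*.
The causative form *disasjig* — last vowel /i/ (a high vowel) → -fut → *disasjigfut*.
Since the final consonant of the past-tense form *disasjigfut* is /t/ (coronal), it takes -vug, giving *disasjigfutvug*.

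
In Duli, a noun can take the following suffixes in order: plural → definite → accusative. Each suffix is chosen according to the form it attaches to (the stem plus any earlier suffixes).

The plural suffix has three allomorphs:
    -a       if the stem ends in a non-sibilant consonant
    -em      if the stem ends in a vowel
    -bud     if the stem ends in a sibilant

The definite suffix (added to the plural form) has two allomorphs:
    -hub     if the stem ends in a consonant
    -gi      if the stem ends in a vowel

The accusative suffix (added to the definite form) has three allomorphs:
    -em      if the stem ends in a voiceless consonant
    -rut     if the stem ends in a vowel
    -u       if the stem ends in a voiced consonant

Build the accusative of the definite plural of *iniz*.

inizbudhubu

*iniz*: final sound = /z/, a sibilant → -bud → *inizbud*.
Since the final sound of the plural form *inizbud* is /d/ (a consonant), it takes -hub, giving *inizbudhub*.
The definite form *inizbudhub*: final sound = /b/, a voiced consonant → -u → *inizbudhubu*.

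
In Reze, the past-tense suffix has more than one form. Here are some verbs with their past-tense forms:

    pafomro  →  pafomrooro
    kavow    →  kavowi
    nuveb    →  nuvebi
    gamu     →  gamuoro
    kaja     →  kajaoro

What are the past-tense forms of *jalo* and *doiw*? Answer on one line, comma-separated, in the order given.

jalooro, doiwi

Looking at the final sound of each stem: -i when the stem ends in a consonant (*kavow*, *nuveb*); -oro when the stem ends in a vowel (*pafomro*, *gamu*, *kaja*).
*jalo* — final sound /o/ (a vowel) → -oro → *jalooro*.
*doiw*: final sound = /w/, a consonant → -i → *doiwi*.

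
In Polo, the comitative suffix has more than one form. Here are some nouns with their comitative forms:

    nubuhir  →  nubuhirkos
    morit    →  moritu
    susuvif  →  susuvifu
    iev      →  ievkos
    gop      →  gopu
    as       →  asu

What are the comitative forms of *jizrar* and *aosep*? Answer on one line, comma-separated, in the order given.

The pattern is voicing of the final consonant: -u when the stem ends in a voiceless consonant (*morit*, *susuvif*, *gop*, *as*); -kos when the stem ends in a voiced consonant (*nubuhir*, *iev*).
*jizrar*: final consonant = /r/, voiced → -kos → *jizrarkos*.
The final consonant of *aosep* is /p/, which is voiceless, so the suffix is -u, giving *aosepu*.

jizrarkos, aosepu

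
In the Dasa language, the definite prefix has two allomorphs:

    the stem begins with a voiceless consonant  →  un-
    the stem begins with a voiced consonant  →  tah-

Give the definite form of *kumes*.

unkumes

The first consonant of *kumes* is /k/, which is voiceless, so the prefix is un-, giving *unkumes*.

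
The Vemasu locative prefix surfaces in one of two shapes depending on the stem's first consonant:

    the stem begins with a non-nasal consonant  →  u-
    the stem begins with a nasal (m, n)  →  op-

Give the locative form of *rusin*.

Since the first consonant of *rusin* is /r/ (non-nasal), it takes u-, giving *urusin*.

urusin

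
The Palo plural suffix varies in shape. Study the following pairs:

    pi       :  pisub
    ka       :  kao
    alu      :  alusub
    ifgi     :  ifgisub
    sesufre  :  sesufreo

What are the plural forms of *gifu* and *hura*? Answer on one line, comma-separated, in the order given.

gifusub, hurao

The pattern is height harmony: -sub when the last vowel of the stem is a high vowel (*pi*, *alu*, *ifgi*); -o when the last vowel of the stem is a non-high vowel (*ka*, *sesufre*).
The last vowel of *gifu* is /u/, which is a high vowel, so the suffix is -sub, giving *gifusub*.
Since the last vowel of *hura* is /a/ (a non-high vowel), it takes -o, giving *hurao*.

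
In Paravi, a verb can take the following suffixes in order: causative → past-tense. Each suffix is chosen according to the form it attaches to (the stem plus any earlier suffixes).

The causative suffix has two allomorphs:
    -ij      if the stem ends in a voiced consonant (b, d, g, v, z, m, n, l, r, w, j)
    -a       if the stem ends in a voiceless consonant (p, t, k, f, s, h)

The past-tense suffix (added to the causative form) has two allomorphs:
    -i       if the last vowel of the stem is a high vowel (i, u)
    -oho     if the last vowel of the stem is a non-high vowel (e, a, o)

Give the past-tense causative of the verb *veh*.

vehaoho

*veh* — final consonant /h/ (voiceless) → -a → *veha*.
The causative form *veha* — last vowel /a/ (a non-high vowel) → -oho → *vehaoho*.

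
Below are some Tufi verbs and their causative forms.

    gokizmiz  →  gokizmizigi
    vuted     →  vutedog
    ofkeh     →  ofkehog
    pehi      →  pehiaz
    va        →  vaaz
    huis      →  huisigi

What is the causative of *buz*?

The pattern is sibilance of the final sound: -igi when the stem ends in a sibilant (*gokizmiz*, *huis*); -og when the stem ends in a non-sibilant consonant (*vuted*, *ofkeh*); -az when the stem ends in a vowel (*pehi*, *va*).
Since the final sound of *buz* is /z/ (a sibilant), it takes -igi, giving *buzigi*.

buzigi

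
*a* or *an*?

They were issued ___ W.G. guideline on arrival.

The indefinite article is chosen by the initial *sound* of the following word, not its spelling.
The initialism *W.G.* is read letter by letter; the first letter, W, is pronounced /ˈdʌbəl.juː/, which begins with a consonant sound.
So the article is *a*: They were issued a W.G. guideline on arrival.

a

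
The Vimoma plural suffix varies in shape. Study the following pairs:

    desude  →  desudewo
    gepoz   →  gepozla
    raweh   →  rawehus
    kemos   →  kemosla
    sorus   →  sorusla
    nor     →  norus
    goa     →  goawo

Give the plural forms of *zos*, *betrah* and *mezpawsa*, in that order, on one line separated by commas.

zosla, betrahus, mezpawsawo

The suffix is conditioned by the final sound: -la when the stem ends in a sibilant (*gepoz*, *kemos*, *sorus*); -us when the stem ends in a non-sibilant consonant (*raweh*, *nor*); -wo when the stem ends in a vowel (*desude*, *goa*).
The final sound of *zos* is /s/, which is a sibilant, so the suffix is -la, giving *zosla*.
*betrah*: final sound = /h/, a non-sibilant consonant → -us → *betrahus*.
*mezpawsa*: final sound = /a/, a vowel → -wo → *mezpawsawo*.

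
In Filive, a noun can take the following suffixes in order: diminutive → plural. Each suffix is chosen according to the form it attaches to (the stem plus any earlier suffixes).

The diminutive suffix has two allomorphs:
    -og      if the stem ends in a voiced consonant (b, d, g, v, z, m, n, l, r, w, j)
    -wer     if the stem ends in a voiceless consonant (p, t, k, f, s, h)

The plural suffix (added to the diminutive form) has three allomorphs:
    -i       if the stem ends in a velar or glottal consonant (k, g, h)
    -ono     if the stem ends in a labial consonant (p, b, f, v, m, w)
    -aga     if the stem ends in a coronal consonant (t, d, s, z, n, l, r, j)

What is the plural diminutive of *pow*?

*pow* — final consonant /w/ (voiced) → -og → *powog*.
The diminutive form *powog* — final consonant /g/ (velar/glottal) → -i → *powogi*.

powogi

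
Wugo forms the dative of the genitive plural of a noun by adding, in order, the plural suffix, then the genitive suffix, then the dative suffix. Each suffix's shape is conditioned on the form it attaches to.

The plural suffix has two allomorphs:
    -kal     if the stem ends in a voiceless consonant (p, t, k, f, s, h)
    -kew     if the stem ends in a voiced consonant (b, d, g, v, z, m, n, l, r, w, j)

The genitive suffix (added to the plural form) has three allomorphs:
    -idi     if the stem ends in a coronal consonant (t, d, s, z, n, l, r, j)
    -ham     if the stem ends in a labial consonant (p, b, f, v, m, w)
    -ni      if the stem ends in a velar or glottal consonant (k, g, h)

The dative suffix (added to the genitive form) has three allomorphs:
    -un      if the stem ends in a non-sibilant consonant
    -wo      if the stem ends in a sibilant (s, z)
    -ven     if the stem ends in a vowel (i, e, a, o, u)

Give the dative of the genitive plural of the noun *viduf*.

Since the final consonant of *viduf* is /f/ (voiceless), it takes -kal, giving *vidufkal*.
The final consonant of the plural form *vidufkal* is /l/, which is coronal, so the genitive suffix is -idi, giving *vidufkalidi*.
The final sound of the genitive form *vidufkalidi* is /i/, which is a vowel, so the dative suffix is -ven, giving *vidufkalidiven*.

vidufkalidiven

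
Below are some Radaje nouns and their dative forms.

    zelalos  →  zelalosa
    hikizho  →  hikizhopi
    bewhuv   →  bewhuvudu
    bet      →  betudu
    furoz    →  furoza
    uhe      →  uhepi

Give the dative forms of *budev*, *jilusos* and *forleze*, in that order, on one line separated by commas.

budevudu, jilusosa, forlezepi

The alternation tracks the final sound of the stem — -a when the stem ends in a sibilant (*zelalos*, *furoz*); -udu when the stem ends in a non-sibilant consonant (*bewhuv*, *bet*); -pi when the stem ends in a vowel (*hikizho*, *uhe*).
Since the final sound of *budev* is /v/ (a non-sibilant consonant), it takes -udu, giving *budevudu*.
Since the final sound of *jilusos* is /s/ (a sibilant), it takes -a, giving *jilusosa*.
*forleze* — final sound /e/ (a vowel) → -pi → *forlezepi*.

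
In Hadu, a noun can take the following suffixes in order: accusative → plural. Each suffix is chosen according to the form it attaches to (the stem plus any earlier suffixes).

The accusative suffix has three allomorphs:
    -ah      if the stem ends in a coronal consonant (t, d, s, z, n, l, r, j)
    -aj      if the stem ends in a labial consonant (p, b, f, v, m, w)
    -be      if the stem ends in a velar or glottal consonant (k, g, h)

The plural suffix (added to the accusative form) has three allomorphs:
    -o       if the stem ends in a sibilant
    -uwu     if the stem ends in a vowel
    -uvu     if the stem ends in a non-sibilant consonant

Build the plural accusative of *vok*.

vokbeuwu

Since the final consonant of *vok* is /k/ (velar/glottal), it takes -be, giving *vokbe*.
The accusative form *vokbe*: final sound = /e/, a vowel → -uwu → *vokbeuwu*.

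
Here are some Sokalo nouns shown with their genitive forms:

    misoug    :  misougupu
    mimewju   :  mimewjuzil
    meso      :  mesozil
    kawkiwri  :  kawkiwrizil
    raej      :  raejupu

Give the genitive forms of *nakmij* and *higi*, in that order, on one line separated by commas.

Looking at the final sound of each stem: -upu when the stem ends in a consonant (*misoug*, *raej*); -zil when the stem ends in a vowel (*mimewju*, *meso*, *kawkiwri*).
*nakmij* — final sound /j/ (a consonant) → -upu → *nakmijupu*.
*higi* — final sound /i/ (a vowel) → -zil → *higizil*.

nakmijupu, higizil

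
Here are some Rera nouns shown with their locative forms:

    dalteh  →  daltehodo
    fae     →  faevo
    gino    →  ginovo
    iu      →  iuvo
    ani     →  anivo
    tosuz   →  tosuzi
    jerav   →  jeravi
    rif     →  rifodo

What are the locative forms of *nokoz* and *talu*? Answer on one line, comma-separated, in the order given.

Looking at the final sound of each stem: -odo when the stem ends in a voiceless consonant (*dalteh*, *rif*); -i when the stem ends in a voiced consonant (*tosuz*, *jerav*); -vo when the stem ends in a vowel (*fae*, *gino*, *iu*, *ani*).
*nokoz* — final sound /z/ (a voiced consonant) → -i → *nokozi*.
Since the final sound of *talu* is /u/ (a vowel), it takes -vo, giving *taluvo*.

nokozi, taluvo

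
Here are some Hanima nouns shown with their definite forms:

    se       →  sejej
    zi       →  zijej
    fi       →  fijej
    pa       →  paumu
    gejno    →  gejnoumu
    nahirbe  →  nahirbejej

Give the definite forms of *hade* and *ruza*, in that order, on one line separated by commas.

hadejej, ruzaumu

The suffix is conditioned by the last vowel: -jej when the last vowel of the stem is a front vowel (*se*, *zi*, *fi*, *nahirbe*); -umu when the last vowel of the stem is a back vowel (*pa*, *gejno*).
Since the last vowel of *hade* is /e/ (a front vowel), it takes -jej, giving *hadejej*.
*ruza* — last vowel /a/ (a back vowel) → -umu → *ruzaumu*.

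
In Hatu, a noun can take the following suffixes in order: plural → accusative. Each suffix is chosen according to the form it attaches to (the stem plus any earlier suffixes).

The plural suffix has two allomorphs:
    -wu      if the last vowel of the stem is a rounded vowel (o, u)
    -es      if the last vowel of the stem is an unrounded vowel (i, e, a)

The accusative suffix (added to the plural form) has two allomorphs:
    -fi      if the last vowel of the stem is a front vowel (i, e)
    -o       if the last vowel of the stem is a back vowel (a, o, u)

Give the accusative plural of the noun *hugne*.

hugneesfi

*hugne* — last vowel /e/ (an unrounded vowel) → -es → *hugnees*.
The plural form *hugnees* — last vowel /e/ (a front vowel) → -fi → *hugneesfi*.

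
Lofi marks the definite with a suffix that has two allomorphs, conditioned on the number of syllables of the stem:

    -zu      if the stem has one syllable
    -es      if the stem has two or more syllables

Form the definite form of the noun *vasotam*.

*vasotam* has 3 syllables, so the suffix is -es, giving *vasotames*.

vasotames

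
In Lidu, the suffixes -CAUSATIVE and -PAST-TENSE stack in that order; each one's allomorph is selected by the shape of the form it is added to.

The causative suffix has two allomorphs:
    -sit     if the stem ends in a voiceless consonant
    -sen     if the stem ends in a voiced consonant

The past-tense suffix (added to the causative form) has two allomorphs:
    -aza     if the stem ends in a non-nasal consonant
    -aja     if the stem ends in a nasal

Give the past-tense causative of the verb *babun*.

babunsenaja

Since the final consonant of *babun* is /n/ (voiced), it takes -sen, giving *babunsen*.
The causative form *babunsen* — final consonant /n/ (a nasal) → -aja → *babunsenaja*.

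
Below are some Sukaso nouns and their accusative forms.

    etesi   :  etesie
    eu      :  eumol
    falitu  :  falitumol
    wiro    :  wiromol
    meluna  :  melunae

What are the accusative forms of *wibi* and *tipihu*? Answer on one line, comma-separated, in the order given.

wibie, tipihumol

Looking at the last vowel of each stem: -mol when the last vowel of the stem is a rounded vowel (*eu*, *falitu*, *wiro*); -e when the last vowel of the stem is an unrounded vowel (*etesi*, *meluna*).
*wibi*: last vowel = /i/, an unrounded vowel → -e → *wibie*.
*tipihu*: last vowel = /u/, a rounded vowel → -mol → *tipihumol*.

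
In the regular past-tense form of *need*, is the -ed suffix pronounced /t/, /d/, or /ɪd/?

The stem *need* ends in /t/ or /d/.
The -ed suffix is realized as /ɪd/ after /t, d/; as /t/ after other voiceless consonants; and as /d/ after other voiced sounds.
So -ed on *need* is pronounced /ɪd/.

/ɪd/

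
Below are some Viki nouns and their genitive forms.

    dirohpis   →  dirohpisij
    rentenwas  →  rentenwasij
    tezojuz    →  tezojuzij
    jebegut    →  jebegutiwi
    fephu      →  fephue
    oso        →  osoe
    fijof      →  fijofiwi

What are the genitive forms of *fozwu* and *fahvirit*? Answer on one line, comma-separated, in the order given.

The pattern is sibilance of the final sound: -ij when the stem ends in a sibilant (*dirohpis*, *rentenwas*, *tezojuz*); -iwi when the stem ends in a non-sibilant consonant (*jebegut*, *fijof*); -e when the stem ends in a vowel (*fephu*, *oso*).
*fozwu*: final sound = /u/, a vowel → -e → *fozwue*.
Since the final sound of *fahvirit* is /t/ (a non-sibilant consonant), it takes -iwi, giving *fahviritiwi*.

fozwue, fahviritiwi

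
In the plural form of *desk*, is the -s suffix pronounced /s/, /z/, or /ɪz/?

The stem *desk* ends in a voiceless non-sibilant consonant.
The plural suffix surfaces as /ɪz/ after sibilants, /s/ after other voiceless consonants, and /z/ after other voiced sounds.
So the plural -s on *desk* is pronounced /s/.

/s/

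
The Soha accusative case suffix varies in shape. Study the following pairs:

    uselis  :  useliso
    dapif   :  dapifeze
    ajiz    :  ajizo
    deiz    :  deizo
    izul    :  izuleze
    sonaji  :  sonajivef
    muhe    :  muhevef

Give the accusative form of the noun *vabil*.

vabileze

The suffix is conditioned by the final sound: -o when the stem ends in a sibilant (*uselis*, *ajiz*, *deiz*); -eze when the stem ends in a non-sibilant consonant (*dapif*, *izul*); -vef when the stem ends in a vowel (*sonaji*, *muhe*).
*vabil* — final sound /l/ (a non-sibilant consonant) → -eze → *vabileze*.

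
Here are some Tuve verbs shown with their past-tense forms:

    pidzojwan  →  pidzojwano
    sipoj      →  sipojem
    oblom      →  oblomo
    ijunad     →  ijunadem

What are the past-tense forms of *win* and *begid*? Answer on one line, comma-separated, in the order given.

Looking at the final consonant of each stem: -o when the stem ends in a nasal (*pidzojwan*, *oblom*); -em when the stem ends in a non-nasal consonant (*sipoj*, *ijunad*).
*win* — final consonant /n/ (a nasal) → -o → *wino*.
*begid*: final consonant = /d/, non-nasal → -em → *begidem*.

wino, begidem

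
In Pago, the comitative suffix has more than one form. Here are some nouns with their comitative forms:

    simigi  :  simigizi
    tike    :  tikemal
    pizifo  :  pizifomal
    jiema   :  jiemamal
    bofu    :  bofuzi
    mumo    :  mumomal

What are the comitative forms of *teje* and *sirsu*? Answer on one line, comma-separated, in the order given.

The alternation tracks the last vowel of the stem — -zi when the last vowel of the stem is a high vowel (*simigi*, *bofu*); -mal when the last vowel of the stem is a non-high vowel (*tike*, *pizifo*, *jiema*, *mumo*).
*teje* — last vowel /e/ (a non-high vowel) → -mal → *tejemal*.
*sirsu*: last vowel = /u/, a high vowel → -zi → *sirsuzi*.

tejemal, sirsuzi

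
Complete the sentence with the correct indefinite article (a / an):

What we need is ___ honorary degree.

The indefinite article is chosen by the initial *sound* of the following word, not its spelling.
*honorary* begins with the sound /ɒ/ (silent h) — a vowel sound.
So the article is *an*: What we need is an honorary degree.

an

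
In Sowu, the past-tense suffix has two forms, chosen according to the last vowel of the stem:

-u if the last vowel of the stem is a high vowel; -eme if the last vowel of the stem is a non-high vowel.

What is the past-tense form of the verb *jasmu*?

*jasmu*: last vowel = /u/, a high vowel → -u → *jasmuu*.

jasmuu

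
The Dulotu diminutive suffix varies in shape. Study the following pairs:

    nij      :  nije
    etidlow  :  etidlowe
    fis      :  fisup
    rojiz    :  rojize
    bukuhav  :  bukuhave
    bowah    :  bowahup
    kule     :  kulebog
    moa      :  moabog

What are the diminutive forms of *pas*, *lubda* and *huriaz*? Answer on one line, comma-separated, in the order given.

The alternation tracks the final sound of the stem — -up when the stem ends in a voiceless consonant (*fis*, *bowah*); -e when the stem ends in a voiced consonant (*nij*, *etidlow*, *rojiz*, *bukuhav*); -bog when the stem ends in a vowel (*kule*, *moa*).
Since the final sound of *pas* is /s/ (a voiceless consonant), it takes -up, giving *pasup*.
The final sound of *lubda* is /a/, which is a vowel, so the suffix is -bog, giving *lubdabog*.
Since the final sound of *huriaz* is /z/ (a voiced consonant), it takes -e, giving *huriaze*.

pasup, lubdabog, huriaze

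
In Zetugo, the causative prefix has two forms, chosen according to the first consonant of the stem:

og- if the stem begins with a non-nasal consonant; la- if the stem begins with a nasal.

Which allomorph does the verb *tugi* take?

*tugi*: first consonant = /t/, non-nasal → og-.

og-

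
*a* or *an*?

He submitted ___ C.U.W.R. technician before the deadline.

The indefinite article is chosen by the initial *sound* of the following word, not its spelling.
The initialism *C.U.W.R.* is read letter by letter; the first letter, C, is pronounced /siː/, which begins with a consonant sound.
So the article is *a*: He submitted a C.U.W.R. technician before the deadline.

a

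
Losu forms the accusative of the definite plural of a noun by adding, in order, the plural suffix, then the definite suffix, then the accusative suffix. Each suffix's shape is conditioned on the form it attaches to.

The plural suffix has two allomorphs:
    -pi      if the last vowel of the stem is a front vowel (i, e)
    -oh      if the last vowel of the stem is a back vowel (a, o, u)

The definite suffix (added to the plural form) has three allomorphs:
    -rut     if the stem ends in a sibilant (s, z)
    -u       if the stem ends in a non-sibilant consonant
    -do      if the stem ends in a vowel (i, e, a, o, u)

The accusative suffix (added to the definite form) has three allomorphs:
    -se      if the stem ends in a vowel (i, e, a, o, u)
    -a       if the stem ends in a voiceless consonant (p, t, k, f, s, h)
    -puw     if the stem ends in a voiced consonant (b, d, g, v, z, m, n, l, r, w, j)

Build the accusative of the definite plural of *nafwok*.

*nafwok*: last vowel = /o/, a back vowel → -oh → *nafwokoh*.
Since the final sound of the plural form *nafwokoh* is /h/ (a non-sibilant consonant), it takes -u, giving *nafwokohu*.
The final sound of the definite form *nafwokohu* is /u/, which is a vowel, so the accusative suffix is -se, giving *nafwokohuse*.

nafwokohuse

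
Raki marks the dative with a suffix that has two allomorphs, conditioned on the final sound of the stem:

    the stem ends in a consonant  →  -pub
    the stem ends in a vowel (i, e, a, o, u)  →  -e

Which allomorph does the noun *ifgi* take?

*ifgi*: final sound = /i/, a vowel → -e.

-e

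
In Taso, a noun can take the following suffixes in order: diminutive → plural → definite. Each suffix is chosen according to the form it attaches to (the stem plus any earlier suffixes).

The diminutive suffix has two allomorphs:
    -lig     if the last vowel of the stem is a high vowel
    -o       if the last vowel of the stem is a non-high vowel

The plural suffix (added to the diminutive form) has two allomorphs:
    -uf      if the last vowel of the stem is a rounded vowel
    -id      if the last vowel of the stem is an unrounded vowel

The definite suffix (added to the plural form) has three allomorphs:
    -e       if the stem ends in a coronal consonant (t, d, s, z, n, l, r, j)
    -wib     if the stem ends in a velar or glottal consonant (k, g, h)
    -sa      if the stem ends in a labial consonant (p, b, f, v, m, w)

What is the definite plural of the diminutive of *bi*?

*bi*: last vowel = /i/, a high vowel → -lig → *bilig*.
The diminutive form *bilig* — last vowel /i/ (an unrounded vowel) → -id → *biligid*.
The plural form *biligid* — final consonant /d/ (coronal) → -e → *biligide*.

biligide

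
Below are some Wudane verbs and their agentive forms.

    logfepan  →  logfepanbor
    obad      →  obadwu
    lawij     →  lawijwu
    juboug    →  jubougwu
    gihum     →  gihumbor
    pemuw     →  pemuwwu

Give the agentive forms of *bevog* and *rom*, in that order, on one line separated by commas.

bevogwu, rombor

The suffix is conditioned by the final consonant: -bor when the stem ends in a nasal (*logfepan*, *gihum*); -wu when the stem ends in a non-nasal consonant (*obad*, *lawij*, *juboug*, *pemuw*).
Since the final consonant of *bevog* is /g/ (non-nasal), it takes -wu, giving *bevogwu*.
*rom*: final consonant = /m/, a nasal → -bor → *rombor*.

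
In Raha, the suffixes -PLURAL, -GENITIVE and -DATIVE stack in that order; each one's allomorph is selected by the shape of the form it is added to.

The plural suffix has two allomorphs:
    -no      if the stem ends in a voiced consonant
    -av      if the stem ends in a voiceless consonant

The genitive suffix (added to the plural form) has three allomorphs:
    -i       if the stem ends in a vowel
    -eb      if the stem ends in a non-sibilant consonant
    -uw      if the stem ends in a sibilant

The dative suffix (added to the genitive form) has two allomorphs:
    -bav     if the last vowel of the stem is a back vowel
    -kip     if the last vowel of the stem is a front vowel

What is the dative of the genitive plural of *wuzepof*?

Since the final consonant of *wuzepof* is /f/ (voiceless), it takes -av, giving *wuzepofav*.
The plural form *wuzepofav*: final sound = /v/, a non-sibilant consonant → -eb → *wuzepofaveb*.
The genitive form *wuzepofaveb* — last vowel /e/ (a front vowel) → -kip → *wuzepofavebkip*.

wuzepofavebkip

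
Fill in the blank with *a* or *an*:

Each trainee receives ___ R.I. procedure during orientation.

The indefinite article is chosen by the initial *sound* of the following word, not its spelling.
The initialism *R.I.* is read letter by letter; the first letter, R, is pronounced /ɑr/, which begins with a vowel sound.
So the article is *an*: Each trainee receives an R.I. procedure during orientation.

an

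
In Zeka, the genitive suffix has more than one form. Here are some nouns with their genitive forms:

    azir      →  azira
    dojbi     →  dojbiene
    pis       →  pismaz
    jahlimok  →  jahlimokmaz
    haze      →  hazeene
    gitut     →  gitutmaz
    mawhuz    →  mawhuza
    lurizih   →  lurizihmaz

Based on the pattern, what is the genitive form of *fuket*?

fuketmaz

Looking at the final sound of each stem: -maz when the stem ends in a voiceless consonant (*pis*, *jahlimok*, *gitut*, *lurizih*); -a when the stem ends in a voiced consonant (*azir*, *mawhuz*); -ene when the stem ends in a vowel (*dojbi*, *haze*).
*fuket*: final sound = /t/, a voiceless consonant → -maz → *fuketmaz*.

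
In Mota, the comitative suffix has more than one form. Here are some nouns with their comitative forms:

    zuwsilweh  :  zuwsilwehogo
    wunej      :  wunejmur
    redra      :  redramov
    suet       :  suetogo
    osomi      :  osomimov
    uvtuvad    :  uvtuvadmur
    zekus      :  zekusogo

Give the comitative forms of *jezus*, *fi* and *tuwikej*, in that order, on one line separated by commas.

jezusogo, fimov, tuwikejmur

The pattern is voicing of the final sound: -ogo when the stem ends in a voiceless consonant (*zuwsilweh*, *suet*, *zekus*); -mur when the stem ends in a voiced consonant (*wunej*, *uvtuvad*); -mov when the stem ends in a vowel (*redra*, *osomi*).
The final sound of *jezus* is /s/, which is a voiceless consonant, so the suffix is -ogo, giving *jezusogo*.
*fi* — final sound /i/ (a vowel) → -mov → *fimov*.
*tuwikej* — final sound /j/ (a voiced consonant) → -mur → *tuwikejmur*.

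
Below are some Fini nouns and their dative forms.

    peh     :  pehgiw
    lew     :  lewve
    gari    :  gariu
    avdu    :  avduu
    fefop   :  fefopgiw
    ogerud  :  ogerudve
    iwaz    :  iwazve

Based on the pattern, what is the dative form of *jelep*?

The pattern is voicing of the final sound: -giw when the stem ends in a voiceless consonant (*peh*, *fefop*); -ve when the stem ends in a voiced consonant (*lew*, *ogerud*, *iwaz*); -u when the stem ends in a vowel (*gari*, *avdu*).
*jelep*: final sound = /p/, a voiceless consonant → -giw → *jelepgiw*.

jelepgiw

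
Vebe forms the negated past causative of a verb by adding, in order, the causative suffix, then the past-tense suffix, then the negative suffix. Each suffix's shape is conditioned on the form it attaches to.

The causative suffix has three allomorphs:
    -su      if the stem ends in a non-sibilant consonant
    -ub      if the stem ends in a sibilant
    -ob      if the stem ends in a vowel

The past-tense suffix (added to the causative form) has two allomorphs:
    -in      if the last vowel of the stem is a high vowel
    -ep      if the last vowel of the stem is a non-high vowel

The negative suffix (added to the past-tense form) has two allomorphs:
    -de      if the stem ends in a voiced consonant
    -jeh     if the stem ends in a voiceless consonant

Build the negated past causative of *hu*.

*hu* — final sound /u/ (a vowel) → -ob → *huob*.
Since the last vowel of the causative form *huob* is /o/ (a non-high vowel), it takes -ep, giving *huobep*.
The final consonant of the past-tense form *huobep* is /p/, which is voiceless, so the negative suffix is -jeh, giving *huobepjeh*.

huobepjeh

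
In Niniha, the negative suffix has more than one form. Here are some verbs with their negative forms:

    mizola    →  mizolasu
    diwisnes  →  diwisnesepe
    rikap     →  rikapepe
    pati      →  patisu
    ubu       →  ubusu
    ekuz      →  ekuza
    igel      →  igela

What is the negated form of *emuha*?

The pattern is voicing of the final sound: -epe when the stem ends in a voiceless consonant (*diwisnes*, *rikap*); -a when the stem ends in a voiced consonant (*ekuz*, *igel*); -su when the stem ends in a vowel (*mizola*, *pati*, *ubu*).
*emuha*: final sound = /a/, a vowel → -su → *emuhasu*.

emuhasu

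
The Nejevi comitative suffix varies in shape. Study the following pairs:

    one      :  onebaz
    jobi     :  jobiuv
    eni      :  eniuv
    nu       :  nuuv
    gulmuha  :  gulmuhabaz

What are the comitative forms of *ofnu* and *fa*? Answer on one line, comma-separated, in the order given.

The alternation tracks the last vowel of the stem — -uv when the last vowel of the stem is a high vowel (*jobi*, *eni*, *nu*); -baz when the last vowel of the stem is a non-high vowel (*one*, *gulmuha*).
*ofnu* — last vowel /u/ (a high vowel) → -uv → *ofnuuv*.
Since the last vowel of *fa* is /a/ (a non-high vowel), it takes -baz, giving *fabaz*.

ofnuuv, fabaz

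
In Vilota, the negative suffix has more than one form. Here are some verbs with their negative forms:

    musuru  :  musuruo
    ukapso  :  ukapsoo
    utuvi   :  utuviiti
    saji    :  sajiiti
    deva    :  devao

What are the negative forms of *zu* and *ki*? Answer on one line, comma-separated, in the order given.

The pattern is front/back vowel harmony: -iti when the last vowel of the stem is a front vowel (*utuvi*, *saji*); -o when the last vowel of the stem is a back vowel (*musuru*, *ukapso*, *deva*).
*zu*: last vowel = /u/, a back vowel → -o → *zuo*.
Since the last vowel of *ki* is /i/ (a front vowel), it takes -iti, giving *kiiti*.

zuo, kiiti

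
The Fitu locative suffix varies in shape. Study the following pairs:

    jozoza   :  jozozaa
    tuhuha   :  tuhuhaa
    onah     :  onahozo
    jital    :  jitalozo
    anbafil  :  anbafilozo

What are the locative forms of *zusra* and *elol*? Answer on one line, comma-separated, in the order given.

The pattern is consonant vs. vowel: -ozo when the stem ends in a consonant (*onah*, *jital*, *anbafil*); -a when the stem ends in a vowel (*jozoza*, *tuhuha*).
The final sound of *zusra* is /a/, which is a vowel, so the suffix is -a, giving *zusraa*.
The final sound of *elol* is /l/, which is a consonant, so the suffix is -ozo, giving *elolozo*.

zusraa, elolozo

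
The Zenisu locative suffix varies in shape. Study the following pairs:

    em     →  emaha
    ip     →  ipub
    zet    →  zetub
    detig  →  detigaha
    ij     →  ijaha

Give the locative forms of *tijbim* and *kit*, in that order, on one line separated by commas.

tijbimaha, kitub

The alternation tracks the final consonant of the stem — -ub when the stem ends in a voiceless consonant (*ip*, *zet*); -aha when the stem ends in a voiced consonant (*em*, *detig*, *ij*).
*tijbim*: final consonant = /m/, voiced → -aha → *tijbimaha*.
*kit*: final consonant = /t/, voiceless → -ub → *kitub*.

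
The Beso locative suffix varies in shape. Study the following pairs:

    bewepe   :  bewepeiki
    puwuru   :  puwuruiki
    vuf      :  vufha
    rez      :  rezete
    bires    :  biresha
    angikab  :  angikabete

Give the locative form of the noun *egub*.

egubete

The pattern is voicing of the final sound: -ha when the stem ends in a voiceless consonant (*vuf*, *bires*); -ete when the stem ends in a voiced consonant (*rez*, *angikab*); -iki when the stem ends in a vowel (*bewepe*, *puwuru*).
*egub* — final sound /b/ (a voiced consonant) → -ete → *egubete*.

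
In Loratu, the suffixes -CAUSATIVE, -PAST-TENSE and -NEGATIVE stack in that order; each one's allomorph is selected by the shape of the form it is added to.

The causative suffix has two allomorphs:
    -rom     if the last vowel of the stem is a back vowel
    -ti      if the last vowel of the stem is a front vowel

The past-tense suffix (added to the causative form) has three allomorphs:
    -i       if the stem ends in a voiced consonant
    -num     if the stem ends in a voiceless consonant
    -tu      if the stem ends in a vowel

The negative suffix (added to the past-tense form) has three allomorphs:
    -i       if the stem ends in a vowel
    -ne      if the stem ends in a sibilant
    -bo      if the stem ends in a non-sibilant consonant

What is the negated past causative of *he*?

The last vowel of *he* is /e/, which is a front vowel, so the causative suffix is -ti, giving *heti*.
Since the final sound of the causative form *heti* is /i/ (a vowel), it takes -tu, giving *hetitu*.
The past-tense form *hetitu*: final sound = /u/, a vowel → -i → *hetitui*.

hetitui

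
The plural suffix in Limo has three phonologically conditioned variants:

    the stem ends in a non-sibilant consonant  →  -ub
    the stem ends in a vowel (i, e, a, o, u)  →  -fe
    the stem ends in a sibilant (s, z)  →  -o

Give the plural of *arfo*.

arfofe

*arfo*: final sound = /o/, a vowel → -fe → *arfofe*.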